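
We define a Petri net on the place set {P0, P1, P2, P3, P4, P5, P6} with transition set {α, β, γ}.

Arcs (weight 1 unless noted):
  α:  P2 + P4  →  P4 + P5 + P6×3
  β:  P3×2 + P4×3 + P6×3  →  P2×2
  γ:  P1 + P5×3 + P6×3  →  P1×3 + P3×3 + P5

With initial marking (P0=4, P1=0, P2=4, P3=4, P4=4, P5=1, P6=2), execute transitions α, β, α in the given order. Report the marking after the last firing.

step 1: fire α:  (P0=4, P1=0, P2=4, P3=4, P4=4, P5=1, P6=2) → (P0=4, P1=0, P2=3, P3=4, P4=4, P5=2, P6=5)
step 2: fire β:  (P0=4, P1=0, P2=3, P3=4, P4=4, P5=2, P6=5) → (P0=4, P1=0, P2=5, P3=2, P4=1, P5=2, P6=2)
step 3: fire α:  (P0=4, P1=0, P2=5, P3=2, P4=1, P5=2, P6=2) → (P0=4, P1=0, P2=4, P3=2, P4=1, P5=3, P6=5)

(P0=4, P1=0, P2=4, P3=2, P4=1, P5=3, P6=5)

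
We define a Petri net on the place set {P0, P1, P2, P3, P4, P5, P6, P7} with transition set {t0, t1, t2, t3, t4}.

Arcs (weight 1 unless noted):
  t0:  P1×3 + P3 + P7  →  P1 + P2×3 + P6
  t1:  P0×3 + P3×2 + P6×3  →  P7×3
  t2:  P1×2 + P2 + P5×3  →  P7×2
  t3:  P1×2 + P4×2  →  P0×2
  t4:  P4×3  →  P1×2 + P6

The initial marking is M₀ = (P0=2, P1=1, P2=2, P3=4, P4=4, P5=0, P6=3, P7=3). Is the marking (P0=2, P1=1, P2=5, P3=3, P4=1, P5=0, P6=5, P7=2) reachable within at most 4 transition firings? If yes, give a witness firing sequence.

YES — reachable via ⟨t4, t0⟩ (2 firings)

step 1: fire t4:  (P0=2, P1=1, P2=2, P3=4, P4=4, P5=0, P6=3, P7=3) → (P0=2, P1=3, P2=2, P3=4, P4=1, P5=0, P6=4, P7=3)
step 2: fire t0:  (P0=2, P1=3, P2=2, P3=4, P4=1, P5=0, P6=4, P7=3) → (P0=2, P1=1, P2=5, P3=3, P4=1, P5=0, P6=5, P7=2)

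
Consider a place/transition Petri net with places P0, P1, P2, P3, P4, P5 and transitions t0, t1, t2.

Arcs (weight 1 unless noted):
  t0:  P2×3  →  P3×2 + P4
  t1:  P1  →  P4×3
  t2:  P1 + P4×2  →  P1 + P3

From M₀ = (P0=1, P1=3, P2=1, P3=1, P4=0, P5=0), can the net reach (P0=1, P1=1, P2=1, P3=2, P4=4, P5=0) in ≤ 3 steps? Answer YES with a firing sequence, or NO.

YES — reachable via ⟨t1, t1, t2⟩ (3 firings)

step 1: fire t1:  (P0=1, P1=3, P2=1, P3=1, P4=0, P5=0) → (P0=1, P1=2, P2=1, P3=1, P4=3, P5=0)
step 2: fire t1:  (P0=1, P1=2, P2=1, P3=1, P4=3, P5=0) → (P0=1, P1=1, P2=1, P3=1, P4=6, P5=0)
step 3: fire t2:  (P0=1, P1=1, P2=1, P3=1, P4=6, P5=0) → (P0=1, P1=1, P2=1, P3=2, P4=4, P5=0)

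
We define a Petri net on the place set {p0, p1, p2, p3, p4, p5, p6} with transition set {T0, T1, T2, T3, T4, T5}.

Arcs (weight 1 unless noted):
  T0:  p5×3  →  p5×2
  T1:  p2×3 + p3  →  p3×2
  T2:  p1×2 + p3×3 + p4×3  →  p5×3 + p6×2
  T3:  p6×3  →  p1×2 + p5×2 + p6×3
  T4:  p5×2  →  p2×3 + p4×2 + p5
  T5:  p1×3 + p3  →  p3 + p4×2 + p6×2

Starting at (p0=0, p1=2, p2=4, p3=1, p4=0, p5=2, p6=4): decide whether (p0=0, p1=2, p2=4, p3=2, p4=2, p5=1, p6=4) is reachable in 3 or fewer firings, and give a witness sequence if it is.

YES — reachable via ⟨T1, T4⟩ (2 firings)

step 1: fire T1:  (p0=0, p1=2, p2=4, p3=1, p4=0, p5=2, p6=4) → (p0=0, p1=2, p2=1, p3=2, p4=0, p5=2, p6=4)
step 2: fire T4:  (p0=0, p1=2, p2=1, p3=2, p4=0, p5=2, p6=4) → (p0=0, p1=2, p2=4, p3=2, p4=2, p5=1, p6=4)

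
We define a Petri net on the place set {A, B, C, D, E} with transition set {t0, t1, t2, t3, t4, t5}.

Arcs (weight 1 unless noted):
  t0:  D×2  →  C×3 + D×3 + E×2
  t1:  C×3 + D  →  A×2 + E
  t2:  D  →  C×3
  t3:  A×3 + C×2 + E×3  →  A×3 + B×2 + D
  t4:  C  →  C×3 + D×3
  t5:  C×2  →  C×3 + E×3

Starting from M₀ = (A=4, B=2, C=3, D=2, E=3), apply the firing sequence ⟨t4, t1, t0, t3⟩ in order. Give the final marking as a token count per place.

(A=6, B=4, C=3, D=6, E=3)

step 1: fire t4:  (A=4, B=2, C=3, D=2, E=3) → (A=4, B=2, C=5, D=5, E=3)
step 2: fire t1:  (A=4, B=2, C=5, D=5, E=3) → (A=6, B=2, C=2, D=4, E=4)
step 3: fire t0:  (A=6, B=2, C=2, D=4, E=4) → (A=6, B=2, C=5, D=5, E=6)
step 4: fire t3:  (A=6, B=2, C=5, D=5, E=6) → (A=6, B=4, C=3, D=6, E=3)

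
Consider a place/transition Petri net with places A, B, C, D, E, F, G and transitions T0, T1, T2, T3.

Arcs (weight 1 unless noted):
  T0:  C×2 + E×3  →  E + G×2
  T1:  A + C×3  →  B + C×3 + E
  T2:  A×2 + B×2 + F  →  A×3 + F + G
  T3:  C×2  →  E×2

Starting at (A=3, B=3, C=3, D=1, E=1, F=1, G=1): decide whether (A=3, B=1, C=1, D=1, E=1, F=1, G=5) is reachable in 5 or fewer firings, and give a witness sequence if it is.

YES — reachable via ⟨T1, T2, T1, T0, T2⟩ (5 firings)

step 1: fire T1:  (A=3, B=3, C=3, D=1, E=1, F=1, G=1) → (A=2, B=4, C=3, D=1, E=2, F=1, G=1)
step 2: fire T2:  (A=2, B=4, C=3, D=1, E=2, F=1, G=1) → (A=3, B=2, C=3, D=1, E=2, F=1, G=2)
step 3: fire T1:  (A=3, B=2, C=3, D=1, E=2, F=1, G=2) → (A=2, B=3, C=3, D=1, E=3, F=1, G=2)
step 4: fire T0:  (A=2, B=3, C=3, D=1, E=3, F=1, G=2) → (A=2, B=3, C=1, D=1, E=1, F=1, G=4)
step 5: fire T2:  (A=2, B=3, C=1, D=1, E=1, F=1, G=4) → (A=3, B=1, C=1, D=1, E=1, F=1, G=5)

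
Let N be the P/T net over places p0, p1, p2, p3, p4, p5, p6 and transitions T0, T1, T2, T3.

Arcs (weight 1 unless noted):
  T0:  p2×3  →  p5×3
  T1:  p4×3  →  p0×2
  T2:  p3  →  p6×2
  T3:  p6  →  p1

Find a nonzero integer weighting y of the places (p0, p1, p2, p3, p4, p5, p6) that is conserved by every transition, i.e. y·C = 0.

y = (p0:3, p1:0, p2:0, p3:0, p4:2, p5:0, p6:0)

Incidence matrix C (rows=places, cols=transitions):
       T0   T1   T2   T3
   p0   0    2    0    0
   p1   0    0    0    1
   p2  -3    0    0    0
   p3   0    0   -1    0
   p4   0   -3    0    0
   p5   3    0    0    0
   p6   0    0    2   -1

Candidate y = [3, 0, 0, 0, 2, 0, 0]; check y·C column-wise:
  col T0: 3·0 + 0·-3 + 2·0 + 0·3 = 0
  col T1: 3·2 + 2·-3 = 0
  col T2: 3·0 + 0·-1 + 2·0 + 0·2 = 0
  col T3: 3·0 + 0·1 + 2·0 + 0·-1 = 0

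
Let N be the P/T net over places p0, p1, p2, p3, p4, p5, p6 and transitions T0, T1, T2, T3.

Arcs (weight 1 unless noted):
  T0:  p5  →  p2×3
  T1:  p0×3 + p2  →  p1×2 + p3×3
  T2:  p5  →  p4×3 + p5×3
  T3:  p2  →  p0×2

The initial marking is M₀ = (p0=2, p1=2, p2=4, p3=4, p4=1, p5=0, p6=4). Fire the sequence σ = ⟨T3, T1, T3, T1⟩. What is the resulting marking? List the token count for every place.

(p0=0, p1=6, p2=0, p3=10, p4=1, p5=0, p6=4)

step 1: fire T3:  (p0=2, p1=2, p2=4, p3=4, p4=1, p5=0, p6=4) → (p0=4, p1=2, p2=3, p3=4, p4=1, p5=0, p6=4)
step 2: fire T1:  (p0=4, p1=2, p2=3, p3=4, p4=1, p5=0, p6=4) → (p0=1, p1=4, p2=2, p3=7, p4=1, p5=0, p6=4)
step 3: fire T3:  (p0=1, p1=4, p2=2, p3=7, p4=1, p5=0, p6=4) → (p0=3, p1=4, p2=1, p3=7, p4=1, p5=0, p6=4)
step 4: fire T1:  (p0=3, p1=4, p2=1, p3=7, p4=1, p5=0, p6=4) → (p0=0, p1=6, p2=0, p3=10, p4=1, p5=0, p6=4)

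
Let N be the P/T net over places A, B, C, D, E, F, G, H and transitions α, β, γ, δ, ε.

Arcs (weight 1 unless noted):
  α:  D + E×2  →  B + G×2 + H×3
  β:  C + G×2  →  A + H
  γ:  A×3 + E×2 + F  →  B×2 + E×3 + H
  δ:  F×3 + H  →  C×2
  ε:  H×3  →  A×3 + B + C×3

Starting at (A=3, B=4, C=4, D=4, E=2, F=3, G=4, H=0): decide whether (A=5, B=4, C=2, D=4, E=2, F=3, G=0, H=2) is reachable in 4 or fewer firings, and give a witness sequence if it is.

YES — reachable via ⟨β, β⟩ (2 firings)

step 1: fire β:  (A=3, B=4, C=4, D=4, E=2, F=3, G=4, H=0) → (A=4, B=4, C=3, D=4, E=2, F=3, G=2, H=1)
step 2: fire β:  (A=4, B=4, C=3, D=4, E=2, F=3, G=2, H=1) → (A=5, B=4, C=2, D=4, E=2, F=3, G=0, H=2)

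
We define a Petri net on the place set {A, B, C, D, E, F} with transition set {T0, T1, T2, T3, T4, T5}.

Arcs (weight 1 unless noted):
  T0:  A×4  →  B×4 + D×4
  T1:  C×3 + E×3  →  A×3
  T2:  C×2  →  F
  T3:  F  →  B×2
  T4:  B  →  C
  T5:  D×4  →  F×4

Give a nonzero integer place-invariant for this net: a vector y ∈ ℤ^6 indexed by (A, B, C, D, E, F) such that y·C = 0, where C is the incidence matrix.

Incidence matrix C (rows=places, cols=transitions):
       T0   T1   T2   T3   T4   T5
    A  -4    3    0    0    0    0
    B   4    0    0    2   -1    0
    C   0   -3   -2    0    1    0
    D   4    0    0    0    0   -4
    E   0   -3    0    0    0    0
    F   0    0    1   -1    0    4

Candidate y = [3, 1, 1, 2, 2, 2]; check y·C column-wise:
  col T0: 3·-4 + 1·4 + 1·0 + 2·4 + 2·0 + 2·0 = 0
  col T1: 3·3 + 1·0 + 1·-3 + 2·0 + 2·-3 + 2·0 = 0
  col T2: 3·0 + 1·0 + 1·-2 + 2·0 + 2·0 + 2·1 = 0
  col T3: 3·0 + 1·2 + 1·0 + 2·0 + 2·0 + 2·-1 = 0
  col T4: 3·0 + 1·-1 + 1·1 + 2·0 + 2·0 + 2·0 = 0
  col T5: 3·0 + 1·0 + 1·0 + 2·-4 + 2·0 + 2·4 = 0

y = (A:3, B:1, C:1, D:2, E:2, F:2)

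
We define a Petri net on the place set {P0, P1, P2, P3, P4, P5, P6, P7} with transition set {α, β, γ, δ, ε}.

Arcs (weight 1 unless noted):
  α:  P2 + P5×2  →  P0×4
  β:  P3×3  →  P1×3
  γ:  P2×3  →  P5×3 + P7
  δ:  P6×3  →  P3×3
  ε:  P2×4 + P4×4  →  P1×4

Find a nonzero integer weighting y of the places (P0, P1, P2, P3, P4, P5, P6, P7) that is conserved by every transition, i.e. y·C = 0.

Incidence matrix C (rows=places, cols=transitions):
        α    β    γ    δ    ε
   P0   4    0    0    0    0
   P1   0    3    0    0    4
   P2  -1    0   -3    0   -4
   P3   0   -3    0    3    0
   P4   0    0    0    0   -4
   P5  -2    0    3    0    0
   P6   0    0    0   -3    0
   P7   0    0    1    0    0

Candidate y = [3, 0, 4, 0, -4, 4, 0, 0]; check y·C column-wise:
  col α: 3·4 + 4·-1 + -4·0 + 4·-2 = 0
  col β: 3·0 + 0·3 + 4·0 + 0·-3 + -4·0 + 4·0 = 0
  col γ: 3·0 + 4·-3 + -4·0 + 4·3 + 0·1 = 0
  col δ: 3·0 + 4·0 + 0·3 + -4·0 + 4·0 + 0·-3 = 0
  col ε: 3·0 + 0·4 + 4·-4 + -4·-4 + 4·0 = 0

y = (P0:3, P1:0, P2:4, P3:0, P4:-4, P5:4, P6:0, P7:0)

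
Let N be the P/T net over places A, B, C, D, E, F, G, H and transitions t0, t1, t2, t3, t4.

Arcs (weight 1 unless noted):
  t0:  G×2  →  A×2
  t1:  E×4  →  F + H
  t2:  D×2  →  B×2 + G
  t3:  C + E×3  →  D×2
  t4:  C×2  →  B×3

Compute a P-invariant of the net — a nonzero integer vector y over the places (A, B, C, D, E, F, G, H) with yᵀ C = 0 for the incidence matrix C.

y = (A:0, B:6, C:9, D:6, E:1, F:4, G:0, H:0)

Incidence matrix C (rows=places, cols=transitions):
       t0   t1   t2   t3   t4
    A   2    0    0    0    0
    B   0    0    2    0    3
    C   0    0    0   -1   -2
    D   0    0   -2    2    0
    E   0   -4    0   -3    0
    F   0    1    0    0    0
    G  -2    0    1    0    0
    H   0    1    0    0    0

Candidate y = [0, 6, 9, 6, 1, 4, 0, 0]; check y·C column-wise:
  col t0: 0·2 + 6·0 + 9·0 + 6·0 + 1·0 + 4·0 + 0·-2 = 0
  col t1: 6·0 + 9·0 + 6·0 + 1·-4 + 4·1 + 0·1 = 0
  col t2: 6·2 + 9·0 + 6·-2 + 1·0 + 4·0 + 0·1 = 0
  col t3: 6·0 + 9·-1 + 6·2 + 1·-3 + 4·0 = 0
  col t4: 6·3 + 9·-2 + 6·0 + 1·0 + 4·0 = 0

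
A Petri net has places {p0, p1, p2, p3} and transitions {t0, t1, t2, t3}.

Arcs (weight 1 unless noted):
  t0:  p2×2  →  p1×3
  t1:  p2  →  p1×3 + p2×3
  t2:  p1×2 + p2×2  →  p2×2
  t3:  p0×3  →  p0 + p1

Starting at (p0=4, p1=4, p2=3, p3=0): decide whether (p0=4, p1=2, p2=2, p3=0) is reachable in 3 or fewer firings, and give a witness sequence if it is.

depth 0: 1 marking
depth 1: 5 markings reached so far
depth 2: 13 markings reached so far
depth 3: 25 markings reached so far
target is not among the 25 markings reachable within 3 steps

NO — not reachable within 3 firings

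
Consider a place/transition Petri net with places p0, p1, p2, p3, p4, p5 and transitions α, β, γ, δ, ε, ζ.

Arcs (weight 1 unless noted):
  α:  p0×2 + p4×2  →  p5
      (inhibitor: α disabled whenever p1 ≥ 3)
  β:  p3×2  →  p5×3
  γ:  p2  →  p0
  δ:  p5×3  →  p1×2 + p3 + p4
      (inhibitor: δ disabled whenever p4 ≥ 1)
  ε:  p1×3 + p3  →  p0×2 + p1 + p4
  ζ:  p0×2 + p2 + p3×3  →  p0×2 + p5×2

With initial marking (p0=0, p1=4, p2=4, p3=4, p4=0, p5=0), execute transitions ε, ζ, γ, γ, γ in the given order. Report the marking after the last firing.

(p0=5, p1=2, p2=0, p3=0, p4=1, p5=2)

step 1: fire ε:  (p0=0, p1=4, p2=4, p3=4, p4=0, p5=0) → (p0=2, p1=2, p2=4, p3=3, p4=1, p5=0)
step 2: fire ζ:  (p0=2, p1=2, p2=4, p3=3, p4=1, p5=0) → (p0=2, p1=2, p2=3, p3=0, p4=1, p5=2)
step 3: fire γ:  (p0=2, p1=2, p2=3, p3=0, p4=1, p5=2) → (p0=3, p1=2, p2=2, p3=0, p4=1, p5=2)
step 4: fire γ:  (p0=3, p1=2, p2=2, p3=0, p4=1, p5=2) → (p0=4, p1=2, p2=1, p3=0, p4=1, p5=2)
step 5: fire γ:  (p0=4, p1=2, p2=1, p3=0, p4=1, p5=2) → (p0=5, p1=2, p2=0, p3=0, p4=1, p5=2)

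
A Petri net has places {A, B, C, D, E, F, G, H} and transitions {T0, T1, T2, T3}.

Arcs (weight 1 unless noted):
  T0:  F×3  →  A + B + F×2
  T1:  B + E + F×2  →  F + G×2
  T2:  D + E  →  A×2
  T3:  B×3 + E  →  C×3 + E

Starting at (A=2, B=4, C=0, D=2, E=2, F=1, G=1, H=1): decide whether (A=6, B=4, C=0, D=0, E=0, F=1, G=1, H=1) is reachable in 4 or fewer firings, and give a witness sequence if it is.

step 1: fire T2:  (A=2, B=4, C=0, D=2, E=2, F=1, G=1, H=1) → (A=4, B=4, C=0, D=1, E=1, F=1, G=1, H=1)
step 2: fire T2:  (A=4, B=4, C=0, D=1, E=1, F=1, G=1, H=1) → (A=6, B=4, C=0, D=0, E=0, F=1, G=1, H=1)

YES — reachable via ⟨T2, T2⟩ (2 firings)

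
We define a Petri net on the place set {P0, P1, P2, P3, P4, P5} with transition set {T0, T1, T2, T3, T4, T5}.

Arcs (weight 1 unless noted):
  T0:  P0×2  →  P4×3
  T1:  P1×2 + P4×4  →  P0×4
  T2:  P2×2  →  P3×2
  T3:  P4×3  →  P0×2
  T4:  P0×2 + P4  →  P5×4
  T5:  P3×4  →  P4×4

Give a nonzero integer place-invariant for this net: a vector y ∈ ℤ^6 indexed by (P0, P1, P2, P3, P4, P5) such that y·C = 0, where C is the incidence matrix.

y = (P0:3, P1:2, P2:2, P3:2, P4:2, P5:2)

Incidence matrix C (rows=places, cols=transitions):
       T0   T1   T2   T3   T4   T5
   P0  -2    4    0    2   -2    0
   P1   0   -2    0    0    0    0
   P2   0    0   -2    0    0    0
   P3   0    0    2    0    0   -4
   P4   3   -4    0   -3   -1    4
   P5   0    0    0    0    4    0

Candidate y = [3, 2, 2, 2, 2, 2]; check y·C column-wise:
  col T0: 3·-2 + 2·0 + 2·0 + 2·0 + 2·3 + 2·0 = 0
  col T1: 3·4 + 2·-2 + 2·0 + 2·0 + 2·-4 + 2·0 = 0
  col T2: 3·0 + 2·0 + 2·-2 + 2·2 + 2·0 + 2·0 = 0
  col T3: 3·2 + 2·0 + 2·0 + 2·0 + 2·-3 + 2·0 = 0
  col T4: 3·-2 + 2·0 + 2·0 + 2·0 + 2·-1 + 2·4 = 0
  col T5: 3·0 + 2·0 + 2·0 + 2·-4 + 2·4 + 2·0 = 0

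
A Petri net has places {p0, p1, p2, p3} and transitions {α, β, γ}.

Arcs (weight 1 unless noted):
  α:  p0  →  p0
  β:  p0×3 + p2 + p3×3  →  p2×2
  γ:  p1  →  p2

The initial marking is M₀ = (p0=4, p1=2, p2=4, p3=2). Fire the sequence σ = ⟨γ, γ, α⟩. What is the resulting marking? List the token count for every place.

step 1: fire γ:  (p0=4, p1=2, p2=4, p3=2) → (p0=4, p1=1, p2=5, p3=2)
step 2: fire γ:  (p0=4, p1=1, p2=5, p3=2) → (p0=4, p1=0, p2=6, p3=2)
step 3: fire α:  (p0=4, p1=0, p2=6, p3=2) → (p0=4, p1=0, p2=6, p3=2)

(p0=4, p1=0, p2=6, p3=2)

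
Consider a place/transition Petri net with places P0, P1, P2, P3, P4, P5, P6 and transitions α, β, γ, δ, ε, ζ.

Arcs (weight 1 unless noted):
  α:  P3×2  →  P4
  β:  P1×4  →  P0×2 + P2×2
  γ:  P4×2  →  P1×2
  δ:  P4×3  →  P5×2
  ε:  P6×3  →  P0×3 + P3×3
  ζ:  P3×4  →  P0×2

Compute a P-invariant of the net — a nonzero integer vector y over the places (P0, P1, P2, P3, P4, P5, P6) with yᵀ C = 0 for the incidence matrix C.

Incidence matrix C (rows=places, cols=transitions):
        α    β    γ    δ    ε    ζ
   P0   0    2    0    0    3    2
   P1   0   -4    2    0    0    0
   P2   0    2    0    0    0    0
   P3  -2    0    0    0    3   -4
   P4   1    0   -2   -3    0    0
   P5   0    0    0    2    0    0
   P6   0    0    0    0   -3    0

Candidate y = [2, 2, 2, 1, 2, 3, 3]; check y·C column-wise:
  col α: 2·0 + 2·0 + 2·0 + 1·-2 + 2·1 + 3·0 + 3·0 = 0
  col β: 2·2 + 2·-4 + 2·2 + 1·0 + 2·0 + 3·0 + 3·0 = 0
  col γ: 2·0 + 2·2 + 2·0 + 1·0 + 2·-2 + 3·0 + 3·0 = 0
  col δ: 2·0 + 2·0 + 2·0 + 1·0 + 2·-3 + 3·2 + 3·0 = 0
  col ε: 2·3 + 2·0 + 2·0 + 1·3 + 2·0 + 3·0 + 3·-3 = 0
  col ζ: 2·2 + 2·0 + 2·0 + 1·-4 + 2·0 + 3·0 + 3·0 = 0

y = (P0:2, P1:2, P2:2, P3:1, P4:2, P5:3, P6:3)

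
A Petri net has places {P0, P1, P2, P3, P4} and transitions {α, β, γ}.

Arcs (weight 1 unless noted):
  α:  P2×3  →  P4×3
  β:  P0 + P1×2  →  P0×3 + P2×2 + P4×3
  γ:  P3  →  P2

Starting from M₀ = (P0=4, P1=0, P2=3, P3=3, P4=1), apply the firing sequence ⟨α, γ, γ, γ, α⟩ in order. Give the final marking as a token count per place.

(P0=4, P1=0, P2=0, P3=0, P4=7)

step 1: fire α:  (P0=4, P1=0, P2=3, P3=3, P4=1) → (P0=4, P1=0, P2=0, P3=3, P4=4)
step 2: fire γ:  (P0=4, P1=0, P2=0, P3=3, P4=4) → (P0=4, P1=0, P2=1, P3=2, P4=4)
step 3: fire γ:  (P0=4, P1=0, P2=1, P3=2, P4=4) → (P0=4, P1=0, P2=2, P3=1, P4=4)
step 4: fire γ:  (P0=4, P1=0, P2=2, P3=1, P4=4) → (P0=4, P1=0, P2=3, P3=0, P4=4)
step 5: fire α:  (P0=4, P1=0, P2=3, P3=0, P4=4) → (P0=4, P1=0, P2=0, P3=0, P4=7)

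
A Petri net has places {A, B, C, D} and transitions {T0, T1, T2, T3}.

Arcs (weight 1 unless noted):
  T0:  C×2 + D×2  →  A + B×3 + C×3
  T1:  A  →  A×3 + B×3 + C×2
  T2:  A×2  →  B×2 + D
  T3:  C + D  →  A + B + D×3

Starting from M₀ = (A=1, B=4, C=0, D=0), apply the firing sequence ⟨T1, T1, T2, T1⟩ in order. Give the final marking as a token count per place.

(A=5, B=15, C=6, D=1)

step 1: fire T1:  (A=1, B=4, C=0, D=0) → (A=3, B=7, C=2, D=0)
step 2: fire T1:  (A=3, B=7, C=2, D=0) → (A=5, B=10, C=4, D=0)
step 3: fire T2:  (A=5, B=10, C=4, D=0) → (A=3, B=12, C=4, D=1)
step 4: fire T1:  (A=3, B=12, C=4, D=1) → (A=5, B=15, C=6, D=1)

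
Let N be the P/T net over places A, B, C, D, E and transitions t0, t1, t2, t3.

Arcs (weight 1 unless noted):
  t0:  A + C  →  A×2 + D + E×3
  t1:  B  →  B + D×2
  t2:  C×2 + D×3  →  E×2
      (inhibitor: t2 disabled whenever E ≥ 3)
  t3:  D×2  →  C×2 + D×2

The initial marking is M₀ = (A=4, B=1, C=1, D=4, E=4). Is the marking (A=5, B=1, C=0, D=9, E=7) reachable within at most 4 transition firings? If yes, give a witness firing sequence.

step 1: fire t0:  (A=4, B=1, C=1, D=4, E=4) → (A=5, B=1, C=0, D=5, E=7)
step 2: fire t1:  (A=5, B=1, C=0, D=5, E=7) → (A=5, B=1, C=0, D=7, E=7)
step 3: fire t1:  (A=5, B=1, C=0, D=7, E=7) → (A=5, B=1, C=0, D=9, E=7)

YES — reachable via ⟨t0, t1, t1⟩ (3 firings)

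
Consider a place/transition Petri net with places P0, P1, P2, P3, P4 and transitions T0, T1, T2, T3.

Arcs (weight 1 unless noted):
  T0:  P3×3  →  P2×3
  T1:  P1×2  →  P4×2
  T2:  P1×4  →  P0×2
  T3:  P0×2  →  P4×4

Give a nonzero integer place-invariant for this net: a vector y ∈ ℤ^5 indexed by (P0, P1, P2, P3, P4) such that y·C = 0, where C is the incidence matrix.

y = (P0:0, P1:0, P2:1, P3:1, P4:0)

Incidence matrix C (rows=places, cols=transitions):
       T0   T1   T2   T3
   P0   0    0    2   -2
   P1   0   -2   -4    0
   P2   3    0    0    0
   P3  -3    0    0    0
   P4   0    2    0    4

Candidate y = [0, 0, 1, 1, 0]; check y·C column-wise:
  col T0: 1·3 + 1·-3 = 0
  col T1: 0·-2 + 1·0 + 1·0 + 0·2 = 0
  col T2: 0·2 + 0·-4 + 1·0 + 1·0 = 0
  col T3: 0·-2 + 1·0 + 1·0 + 0·4 = 0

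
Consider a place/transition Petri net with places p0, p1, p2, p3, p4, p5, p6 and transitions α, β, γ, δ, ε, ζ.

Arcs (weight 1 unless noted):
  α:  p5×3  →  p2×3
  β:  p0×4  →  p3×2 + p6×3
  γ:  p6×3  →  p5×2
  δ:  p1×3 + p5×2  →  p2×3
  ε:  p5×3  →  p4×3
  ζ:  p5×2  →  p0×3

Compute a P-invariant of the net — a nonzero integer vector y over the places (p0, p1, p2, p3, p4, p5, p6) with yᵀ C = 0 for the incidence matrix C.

y = (p0:2, p1:1, p2:3, p3:1, p4:3, p5:3, p6:2)

Incidence matrix C (rows=places, cols=transitions):
        α    β    γ    δ    ε    ζ
   p0   0   -4    0    0    0    3
   p1   0    0    0   -3    0    0
   p2   3    0    0    3    0    0
   p3   0    2    0    0    0    0
   p4   0    0    0    0    3    0
   p5  -3    0    2   -2   -3   -2
   p6   0    3   -3    0    0    0

Candidate y = [2, 1, 3, 1, 3, 3, 2]; check y·C column-wise:
  col α: 2·0 + 1·0 + 3·3 + 1·0 + 3·0 + 3·-3 + 2·0 = 0
  col β: 2·-4 + 1·0 + 3·0 + 1·2 + 3·0 + 3·0 + 2·3 = 0
  col γ: 2·0 + 1·0 + 3·0 + 1·0 + 3·0 + 3·2 + 2·-3 = 0
  col δ: 2·0 + 1·-3 + 3·3 + 1·0 + 3·0 + 3·-2 + 2·0 = 0
  col ε: 2·0 + 1·0 + 3·0 + 1·0 + 3·3 + 3·-3 + 2·0 = 0
  col ζ: 2·3 + 1·0 + 3·0 + 1·0 + 3·0 + 3·-2 + 2·0 = 0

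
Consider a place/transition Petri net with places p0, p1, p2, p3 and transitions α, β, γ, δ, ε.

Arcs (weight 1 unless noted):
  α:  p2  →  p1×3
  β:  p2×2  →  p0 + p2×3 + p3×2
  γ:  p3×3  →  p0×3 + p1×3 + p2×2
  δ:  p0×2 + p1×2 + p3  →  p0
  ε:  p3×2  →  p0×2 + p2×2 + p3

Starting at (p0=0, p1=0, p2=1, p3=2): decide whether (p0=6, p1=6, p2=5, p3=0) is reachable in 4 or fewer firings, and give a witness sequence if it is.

step 1: fire α:  (p0=0, p1=0, p2=1, p3=2) → (p0=0, p1=3, p2=0, p3=2)
step 2: fire ε:  (p0=0, p1=3, p2=0, p3=2) → (p0=2, p1=3, p2=2, p3=1)
step 3: fire β:  (p0=2, p1=3, p2=2, p3=1) → (p0=3, p1=3, p2=3, p3=3)
step 4: fire γ:  (p0=3, p1=3, p2=3, p3=3) → (p0=6, p1=6, p2=5, p3=0)

YES — reachable via ⟨α, ε, β, γ⟩ (4 firings)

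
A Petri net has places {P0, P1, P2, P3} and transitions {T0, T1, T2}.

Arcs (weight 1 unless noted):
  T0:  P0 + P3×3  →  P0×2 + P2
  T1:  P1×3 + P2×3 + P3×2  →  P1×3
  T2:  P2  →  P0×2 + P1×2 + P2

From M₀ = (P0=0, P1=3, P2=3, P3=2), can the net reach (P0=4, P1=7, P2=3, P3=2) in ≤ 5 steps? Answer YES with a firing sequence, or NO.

step 1: fire T2:  (P0=0, P1=3, P2=3, P3=2) → (P0=2, P1=5, P2=3, P3=2)
step 2: fire T2:  (P0=2, P1=5, P2=3, P3=2) → (P0=4, P1=7, P2=3, P3=2)

YES — reachable via ⟨T2, T2⟩ (2 firings)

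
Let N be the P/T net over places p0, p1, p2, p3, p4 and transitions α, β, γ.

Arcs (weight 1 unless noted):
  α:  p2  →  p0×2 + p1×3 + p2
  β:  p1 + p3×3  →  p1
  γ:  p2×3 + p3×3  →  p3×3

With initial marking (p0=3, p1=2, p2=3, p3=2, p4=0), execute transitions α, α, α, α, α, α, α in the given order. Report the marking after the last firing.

step 1: fire α:  (p0=3, p1=2, p2=3, p3=2, p4=0) → (p0=5, p1=5, p2=3, p3=2, p4=0)
step 2: fire α:  (p0=5, p1=5, p2=3, p3=2, p4=0) → (p0=7, p1=8, p2=3, p3=2, p4=0)
step 3: fire α:  (p0=7, p1=8, p2=3, p3=2, p4=0) → (p0=9, p1=11, p2=3, p3=2, p4=0)
step 4: fire α:  (p0=9, p1=11, p2=3, p3=2, p4=0) → (p0=11, p1=14, p2=3, p3=2, p4=0)
step 5: fire α:  (p0=11, p1=14, p2=3, p3=2, p4=0) → (p0=13, p1=17, p2=3, p3=2, p4=0)
step 6: fire α:  (p0=13, p1=17, p2=3, p3=2, p4=0) → (p0=15, p1=20, p2=3, p3=2, p4=0)
step 7: fire α:  (p0=15, p1=20, p2=3, p3=2, p4=0) → (p0=17, p1=23, p2=3, p3=2, p4=0)

(p0=17, p1=23, p2=3, p3=2, p4=0)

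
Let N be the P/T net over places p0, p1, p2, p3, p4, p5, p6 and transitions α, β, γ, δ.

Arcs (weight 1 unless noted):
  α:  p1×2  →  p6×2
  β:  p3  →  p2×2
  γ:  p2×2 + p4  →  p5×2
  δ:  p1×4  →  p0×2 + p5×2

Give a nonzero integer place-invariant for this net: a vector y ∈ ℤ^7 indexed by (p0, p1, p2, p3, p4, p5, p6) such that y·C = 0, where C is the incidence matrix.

Incidence matrix C (rows=places, cols=transitions):
        α    β    γ    δ
   p0   0    0    0    2
   p1  -2    0    0   -4
   p2   0    2   -2    0
   p3   0   -1    0    0
   p4   0    0   -1    0
   p5   0    0    2    2
   p6   2    0    0    0

Candidate y = [0, 0, 1, 2, -2, 0, 0]; check y·C column-wise:
  col α: 0·-2 + 1·0 + 2·0 + -2·0 + 0·2 = 0
  col β: 1·2 + 2·-1 + -2·0 = 0
  col γ: 1·-2 + 2·0 + -2·-1 + 0·2 = 0
  col δ: 0·2 + 0·-4 + 1·0 + 2·0 + -2·0 + 0·2 = 0

y = (p0:0, p1:0, p2:1, p3:2, p4:-2, p5:0, p6:0)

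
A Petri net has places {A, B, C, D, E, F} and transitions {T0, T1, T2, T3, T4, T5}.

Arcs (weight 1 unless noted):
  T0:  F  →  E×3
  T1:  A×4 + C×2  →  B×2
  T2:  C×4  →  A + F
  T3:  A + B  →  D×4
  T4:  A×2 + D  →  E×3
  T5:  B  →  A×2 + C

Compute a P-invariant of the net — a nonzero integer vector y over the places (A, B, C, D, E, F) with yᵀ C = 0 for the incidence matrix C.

Incidence matrix C (rows=places, cols=transitions):
       T0   T1   T2   T3   T4   T5
    A   0   -4    1   -1   -2    2
    B   0    2    0   -1    0   -1
    C   0   -2   -4    0    0    1
    D   0    0    0    4   -1    0
    E   3    0    0    0    3    0
    F  -1    0    1    0    0    0

Candidate y = [1, 3, 1, 1, 1, 3]; check y·C column-wise:
  col T0: 1·0 + 3·0 + 1·0 + 1·0 + 1·3 + 3·-1 = 0
  col T1: 1·-4 + 3·2 + 1·-2 + 1·0 + 1·0 + 3·0 = 0
  col T2: 1·1 + 3·0 + 1·-4 + 1·0 + 1·0 + 3·1 = 0
  col T3: 1·-1 + 3·-1 + 1·0 + 1·4 + 1·0 + 3·0 = 0
  col T4: 1·-2 + 3·0 + 1·0 + 1·-1 + 1·3 + 3·0 = 0
  col T5: 1·2 + 3·-1 + 1·1 + 1·0 + 1·0 + 3·0 = 0

y = (A:1, B:3, C:1, D:1, E:1, F:3)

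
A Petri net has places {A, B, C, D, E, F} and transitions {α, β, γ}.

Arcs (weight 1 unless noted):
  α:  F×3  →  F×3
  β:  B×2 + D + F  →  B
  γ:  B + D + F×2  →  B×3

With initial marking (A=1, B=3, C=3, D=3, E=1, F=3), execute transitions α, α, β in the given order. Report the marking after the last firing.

step 1: fire α:  (A=1, B=3, C=3, D=3, E=1, F=3) → (A=1, B=3, C=3, D=3, E=1, F=3)
step 2: fire α:  (A=1, B=3, C=3, D=3, E=1, F=3) → (A=1, B=3, C=3, D=3, E=1, F=3)
step 3: fire β:  (A=1, B=3, C=3, D=3, E=1, F=3) → (A=1, B=2, C=3, D=2, E=1, F=2)

(A=1, B=2, C=3, D=2, E=1, F=2)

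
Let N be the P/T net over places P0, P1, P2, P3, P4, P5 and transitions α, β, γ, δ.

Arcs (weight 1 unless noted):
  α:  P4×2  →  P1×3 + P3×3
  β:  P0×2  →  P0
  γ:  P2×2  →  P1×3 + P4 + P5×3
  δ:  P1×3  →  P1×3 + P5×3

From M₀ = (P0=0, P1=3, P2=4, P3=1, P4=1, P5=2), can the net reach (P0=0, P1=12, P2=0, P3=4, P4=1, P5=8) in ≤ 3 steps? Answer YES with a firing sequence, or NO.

YES — reachable via ⟨γ, α, γ⟩ (3 firings)

step 1: fire γ:  (P0=0, P1=3, P2=4, P3=1, P4=1, P5=2) → (P0=0, P1=6, P2=2, P3=1, P4=2, P5=5)
step 2: fire α:  (P0=0, P1=6, P2=2, P3=1, P4=2, P5=5) → (P0=0, P1=9, P2=2, P3=4, P4=0, P5=5)
step 3: fire γ:  (P0=0, P1=9, P2=2, P3=4, P4=0, P5=5) → (P0=0, P1=12, P2=0, P3=4, P4=1, P5=8)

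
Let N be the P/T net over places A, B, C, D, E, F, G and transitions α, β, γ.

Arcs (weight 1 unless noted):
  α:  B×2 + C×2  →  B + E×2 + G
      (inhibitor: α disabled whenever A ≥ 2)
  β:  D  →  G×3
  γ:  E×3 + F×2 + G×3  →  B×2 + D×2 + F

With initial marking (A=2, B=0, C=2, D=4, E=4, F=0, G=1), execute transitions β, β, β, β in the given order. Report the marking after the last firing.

(A=2, B=0, C=2, D=0, E=4, F=0, G=13)

step 1: fire β:  (A=2, B=0, C=2, D=4, E=4, F=0, G=1) → (A=2, B=0, C=2, D=3, E=4, F=0, G=4)
step 2: fire β:  (A=2, B=0, C=2, D=3, E=4, F=0, G=4) → (A=2, B=0, C=2, D=2, E=4, F=0, G=7)
step 3: fire β:  (A=2, B=0, C=2, D=2, E=4, F=0, G=7) → (A=2, B=0, C=2, D=1, E=4, F=0, G=10)
step 4: fire β:  (A=2, B=0, C=2, D=1, E=4, F=0, G=10) → (A=2, B=0, C=2, D=0, E=4, F=0, G=13)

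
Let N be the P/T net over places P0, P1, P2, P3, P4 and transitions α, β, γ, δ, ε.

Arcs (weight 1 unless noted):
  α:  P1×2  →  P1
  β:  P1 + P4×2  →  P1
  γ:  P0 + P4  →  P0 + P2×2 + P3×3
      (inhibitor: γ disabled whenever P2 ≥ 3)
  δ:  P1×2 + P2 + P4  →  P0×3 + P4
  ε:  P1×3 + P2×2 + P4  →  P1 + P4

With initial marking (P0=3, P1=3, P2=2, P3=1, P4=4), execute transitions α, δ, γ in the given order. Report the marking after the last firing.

(P0=6, P1=0, P2=3, P3=4, P4=3)

step 1: fire α:  (P0=3, P1=3, P2=2, P3=1, P4=4) → (P0=3, P1=2, P2=2, P3=1, P4=4)
step 2: fire δ:  (P0=3, P1=2, P2=2, P3=1, P4=4) → (P0=6, P1=0, P2=1, P3=1, P4=4)
step 3: fire γ:  (P0=6, P1=0, P2=1, P3=1, P4=4) → (P0=6, P1=0, P2=3, P3=4, P4=3)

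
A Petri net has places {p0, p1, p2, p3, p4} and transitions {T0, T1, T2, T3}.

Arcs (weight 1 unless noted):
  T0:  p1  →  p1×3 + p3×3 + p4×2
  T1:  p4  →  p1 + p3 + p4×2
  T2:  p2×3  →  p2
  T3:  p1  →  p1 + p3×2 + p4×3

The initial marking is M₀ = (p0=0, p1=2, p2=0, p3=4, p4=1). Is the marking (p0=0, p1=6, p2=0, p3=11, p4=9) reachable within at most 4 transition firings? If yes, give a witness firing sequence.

depth 0: 1 marking
depth 1: 4 markings reached so far
depth 2: 10 markings reached so far
depth 3: 20 markings reached so far
depth 4: 35 markings reached so far
target is not among the 35 markings reachable within 4 steps

NO — not reachable within 4 firings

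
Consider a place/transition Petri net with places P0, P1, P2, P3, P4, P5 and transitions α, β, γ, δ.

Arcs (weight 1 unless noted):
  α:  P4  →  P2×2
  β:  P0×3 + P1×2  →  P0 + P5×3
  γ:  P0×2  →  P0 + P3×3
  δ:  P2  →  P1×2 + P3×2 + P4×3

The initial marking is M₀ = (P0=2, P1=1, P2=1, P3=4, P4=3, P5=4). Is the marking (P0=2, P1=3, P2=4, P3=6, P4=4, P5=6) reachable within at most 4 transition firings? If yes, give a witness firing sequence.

NO — not reachable within 4 firings

depth 0: 1 marking
depth 1: 4 markings reached so far
depth 2: 8 markings reached so far
depth 3: 13 markings reached so far
depth 4: 19 markings reached so far
target is not among the 19 markings reachable within 4 steps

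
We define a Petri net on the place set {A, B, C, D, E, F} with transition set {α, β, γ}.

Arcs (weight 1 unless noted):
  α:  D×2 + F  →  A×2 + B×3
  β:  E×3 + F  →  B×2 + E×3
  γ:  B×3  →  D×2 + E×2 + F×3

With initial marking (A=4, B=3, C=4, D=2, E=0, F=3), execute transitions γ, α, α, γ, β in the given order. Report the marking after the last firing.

step 1: fire γ:  (A=4, B=3, C=4, D=2, E=0, F=3) → (A=4, B=0, C=4, D=4, E=2, F=6)
step 2: fire α:  (A=4, B=0, C=4, D=4, E=2, F=6) → (A=6, B=3, C=4, D=2, E=2, F=5)
step 3: fire α:  (A=6, B=3, C=4, D=2, E=2, F=5) → (A=8, B=6, C=4, D=0, E=2, F=4)
step 4: fire γ:  (A=8, B=6, C=4, D=0, E=2, F=4) → (A=8, B=3, C=4, D=2, E=4, F=7)
step 5: fire β:  (A=8, B=3, C=4, D=2, E=4, F=7) → (A=8, B=5, C=4, D=2, E=4, F=6)

(A=8, B=5, C=4, D=2, E=4, F=6)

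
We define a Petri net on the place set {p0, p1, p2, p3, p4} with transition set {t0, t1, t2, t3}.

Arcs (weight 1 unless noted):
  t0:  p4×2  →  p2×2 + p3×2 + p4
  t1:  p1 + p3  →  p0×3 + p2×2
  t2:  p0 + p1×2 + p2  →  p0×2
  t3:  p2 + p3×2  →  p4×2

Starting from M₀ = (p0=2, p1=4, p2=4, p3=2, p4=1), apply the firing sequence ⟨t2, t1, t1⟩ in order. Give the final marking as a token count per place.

(p0=9, p1=0, p2=7, p3=0, p4=1)

step 1: fire t2:  (p0=2, p1=4, p2=4, p3=2, p4=1) → (p0=3, p1=2, p2=3, p3=2, p4=1)
step 2: fire t1:  (p0=3, p1=2, p2=3, p3=2, p4=1) → (p0=6, p1=1, p2=5, p3=1, p4=1)
step 3: fire t1:  (p0=6, p1=1, p2=5, p3=1, p4=1) → (p0=9, p1=0, p2=7, p3=0, p4=1)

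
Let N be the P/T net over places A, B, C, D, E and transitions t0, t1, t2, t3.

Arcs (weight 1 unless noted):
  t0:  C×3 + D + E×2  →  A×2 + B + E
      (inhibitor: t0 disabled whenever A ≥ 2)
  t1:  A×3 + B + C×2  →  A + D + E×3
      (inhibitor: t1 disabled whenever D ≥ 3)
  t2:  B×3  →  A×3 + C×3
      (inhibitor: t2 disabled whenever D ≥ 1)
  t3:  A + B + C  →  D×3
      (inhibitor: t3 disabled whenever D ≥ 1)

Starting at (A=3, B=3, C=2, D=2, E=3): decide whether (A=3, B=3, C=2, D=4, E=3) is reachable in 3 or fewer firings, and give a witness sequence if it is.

depth 0: 1 marking
depth 1: 2 markings reached so far
depth 2: 2 markings reached so far
(frontier empty at depth 2; search complete)
target is not among the 2 markings reachable within 3 steps

NO — not reachable within 3 firings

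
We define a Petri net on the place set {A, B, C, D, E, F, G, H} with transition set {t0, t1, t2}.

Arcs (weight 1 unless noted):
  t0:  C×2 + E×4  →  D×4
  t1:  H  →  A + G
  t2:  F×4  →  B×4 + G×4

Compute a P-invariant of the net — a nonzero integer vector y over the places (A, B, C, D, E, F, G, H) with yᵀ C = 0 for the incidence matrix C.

y = (A:0, B:0, C:2, D:1, E:0, F:0, G:0, H:0)

Incidence matrix C (rows=places, cols=transitions):
       t0   t1   t2
    A   0    1    0
    B   0    0    4
    C  -2    0    0
    D   4    0    0
    E  -4    0    0
    F   0    0   -4
    G   0    1    4
    H   0   -1    0

Candidate y = [0, 0, 2, 1, 0, 0, 0, 0]; check y·C column-wise:
  col t0: 2·-2 + 1·4 + 0·-4 = 0
  col t1: 0·1 + 2·0 + 1·0 + 0·1 + 0·-1 = 0
  col t2: 0·4 + 2·0 + 1·0 + 0·-4 + 0·4 = 0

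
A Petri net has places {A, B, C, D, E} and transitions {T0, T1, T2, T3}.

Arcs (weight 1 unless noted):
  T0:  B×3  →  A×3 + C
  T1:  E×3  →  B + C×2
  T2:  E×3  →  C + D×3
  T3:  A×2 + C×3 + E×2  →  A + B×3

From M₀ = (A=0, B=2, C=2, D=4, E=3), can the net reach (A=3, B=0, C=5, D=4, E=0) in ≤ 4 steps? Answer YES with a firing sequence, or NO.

YES — reachable via ⟨T1, T0⟩ (2 firings)

step 1: fire T1:  (A=0, B=2, C=2, D=4, E=3) → (A=0, B=3, C=4, D=4, E=0)
step 2: fire T0:  (A=0, B=3, C=4, D=4, E=0) → (A=3, B=0, C=5, D=4, E=0)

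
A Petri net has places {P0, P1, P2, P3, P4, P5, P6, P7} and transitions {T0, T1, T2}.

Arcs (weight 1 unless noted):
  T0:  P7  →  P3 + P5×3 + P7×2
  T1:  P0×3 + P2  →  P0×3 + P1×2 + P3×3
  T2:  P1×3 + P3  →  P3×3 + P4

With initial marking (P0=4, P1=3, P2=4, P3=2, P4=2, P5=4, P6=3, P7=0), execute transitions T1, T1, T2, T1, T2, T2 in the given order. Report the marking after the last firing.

step 1: fire T1:  (P0=4, P1=3, P2=4, P3=2, P4=2, P5=4, P6=3, P7=0) → (P0=4, P1=5, P2=3, P3=5, P4=2, P5=4, P6=3, P7=0)
step 2: fire T1:  (P0=4, P1=5, P2=3, P3=5, P4=2, P5=4, P6=3, P7=0) → (P0=4, P1=7, P2=2, P3=8, P4=2, P5=4, P6=3, P7=0)
step 3: fire T2:  (P0=4, P1=7, P2=2, P3=8, P4=2, P5=4, P6=3, P7=0) → (P0=4, P1=4, P2=2, P3=10, P4=3, P5=4, P6=3, P7=0)
step 4: fire T1:  (P0=4, P1=4, P2=2, P3=10, P4=3, P5=4, P6=3, P7=0) → (P0=4, P1=6, P2=1, P3=13, P4=3, P5=4, P6=3, P7=0)
step 5: fire T2:  (P0=4, P1=6, P2=1, P3=13, P4=3, P5=4, P6=3, P7=0) → (P0=4, P1=3, P2=1, P3=15, P4=4, P5=4, P6=3, P7=0)
step 6: fire T2:  (P0=4, P1=3, P2=1, P3=15, P4=4, P5=4, P6=3, P7=0) → (P0=4, P1=0, P2=1, P3=17, P4=5, P5=4, P6=3, P7=0)

(P0=4, P1=0, P2=1, P3=17, P4=5, P5=4, P6=3, P7=0)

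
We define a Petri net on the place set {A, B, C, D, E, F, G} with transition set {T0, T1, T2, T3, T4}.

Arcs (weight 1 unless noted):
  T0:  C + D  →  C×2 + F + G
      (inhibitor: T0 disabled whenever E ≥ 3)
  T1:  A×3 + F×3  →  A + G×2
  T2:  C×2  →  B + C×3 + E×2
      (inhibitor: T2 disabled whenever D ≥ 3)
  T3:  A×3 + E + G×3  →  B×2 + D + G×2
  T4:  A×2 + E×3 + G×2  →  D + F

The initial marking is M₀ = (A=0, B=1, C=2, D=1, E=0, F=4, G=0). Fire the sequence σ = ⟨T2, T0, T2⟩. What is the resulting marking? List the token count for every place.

step 1: fire T2:  (A=0, B=1, C=2, D=1, E=0, F=4, G=0) → (A=0, B=2, C=3, D=1, E=2, F=4, G=0)
step 2: fire T0:  (A=0, B=2, C=3, D=1, E=2, F=4, G=0) → (A=0, B=2, C=4, D=0, E=2, F=5, G=1)
step 3: fire T2:  (A=0, B=2, C=4, D=0, E=2, F=5, G=1) → (A=0, B=3, C=5, D=0, E=4, F=5, G=1)

(A=0, B=3, C=5, D=0, E=4, F=5, G=1)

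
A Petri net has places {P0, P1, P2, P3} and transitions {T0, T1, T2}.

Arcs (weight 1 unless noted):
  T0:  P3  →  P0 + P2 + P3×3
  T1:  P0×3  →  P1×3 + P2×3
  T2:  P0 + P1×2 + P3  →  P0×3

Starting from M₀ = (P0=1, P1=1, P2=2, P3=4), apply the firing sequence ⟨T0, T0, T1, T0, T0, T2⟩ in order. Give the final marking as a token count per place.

(P0=4, P1=2, P2=9, P3=11)

step 1: fire T0:  (P0=1, P1=1, P2=2, P3=4) → (P0=2, P1=1, P2=3, P3=6)
step 2: fire T0:  (P0=2, P1=1, P2=3, P3=6) → (P0=3, P1=1, P2=4, P3=8)
step 3: fire T1:  (P0=3, P1=1, P2=4, P3=8) → (P0=0, P1=4, P2=7, P3=8)
step 4: fire T0:  (P0=0, P1=4, P2=7, P3=8) → (P0=1, P1=4, P2=8, P3=10)
step 5: fire T0:  (P0=1, P1=4, P2=8, P3=10) → (P0=2, P1=4, P2=9, P3=12)
step 6: fire T2:  (P0=2, P1=4, P2=9, P3=12) → (P0=4, P1=2, P2=9, P3=11)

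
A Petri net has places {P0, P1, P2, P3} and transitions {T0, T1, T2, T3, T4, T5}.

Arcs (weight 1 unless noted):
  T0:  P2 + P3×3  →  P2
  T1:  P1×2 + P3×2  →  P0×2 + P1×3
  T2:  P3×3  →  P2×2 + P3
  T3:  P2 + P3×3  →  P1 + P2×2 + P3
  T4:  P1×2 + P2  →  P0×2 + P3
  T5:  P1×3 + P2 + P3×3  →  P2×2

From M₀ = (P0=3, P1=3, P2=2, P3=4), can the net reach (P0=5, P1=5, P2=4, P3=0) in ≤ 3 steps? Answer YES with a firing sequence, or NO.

depth 0: 1 marking
depth 1: 7 markings reached so far
depth 2: 14 markings reached so far
depth 3: 25 markings reached so far
target is not among the 25 markings reachable within 3 steps

NO — not reachable within 3 firings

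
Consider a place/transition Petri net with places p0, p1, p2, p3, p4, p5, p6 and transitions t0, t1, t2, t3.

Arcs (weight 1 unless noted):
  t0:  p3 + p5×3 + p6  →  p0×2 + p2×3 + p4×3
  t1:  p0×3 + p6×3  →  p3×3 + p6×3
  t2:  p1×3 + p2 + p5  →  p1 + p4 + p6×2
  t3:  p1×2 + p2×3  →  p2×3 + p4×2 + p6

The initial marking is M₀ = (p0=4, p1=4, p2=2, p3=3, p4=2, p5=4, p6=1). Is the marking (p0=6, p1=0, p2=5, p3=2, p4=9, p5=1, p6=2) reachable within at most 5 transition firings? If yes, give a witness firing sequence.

YES — reachable via ⟨t0, t3, t3⟩ (3 firings)

step 1: fire t0:  (p0=4, p1=4, p2=2, p3=3, p4=2, p5=4, p6=1) → (p0=6, p1=4, p2=5, p3=2, p4=5, p5=1, p6=0)
step 2: fire t3:  (p0=6, p1=4, p2=5, p3=2, p4=5, p5=1, p6=0) → (p0=6, p1=2, p2=5, p3=2, p4=7, p5=1, p6=1)
step 3: fire t3:  (p0=6, p1=2, p2=5, p3=2, p4=7, p5=1, p6=1) → (p0=6, p1=0, p2=5, p3=2, p4=9, p5=1, p6=2)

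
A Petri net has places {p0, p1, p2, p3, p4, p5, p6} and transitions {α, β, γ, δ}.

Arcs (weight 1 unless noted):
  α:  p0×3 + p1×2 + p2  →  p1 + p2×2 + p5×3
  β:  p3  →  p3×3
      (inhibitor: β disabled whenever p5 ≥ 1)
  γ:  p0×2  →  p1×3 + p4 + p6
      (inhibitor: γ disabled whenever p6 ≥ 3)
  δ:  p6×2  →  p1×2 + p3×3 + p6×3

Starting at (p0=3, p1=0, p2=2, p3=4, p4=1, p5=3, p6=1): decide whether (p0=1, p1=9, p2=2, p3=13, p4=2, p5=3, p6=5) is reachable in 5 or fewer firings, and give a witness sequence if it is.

step 1: fire γ:  (p0=3, p1=0, p2=2, p3=4, p4=1, p5=3, p6=1) → (p0=1, p1=3, p2=2, p3=4, p4=2, p5=3, p6=2)
step 2: fire δ:  (p0=1, p1=3, p2=2, p3=4, p4=2, p5=3, p6=2) → (p0=1, p1=5, p2=2, p3=7, p4=2, p5=3, p6=3)
step 3: fire δ:  (p0=1, p1=5, p2=2, p3=7, p4=2, p5=3, p6=3) → (p0=1, p1=7, p2=2, p3=10, p4=2, p5=3, p6=4)
step 4: fire δ:  (p0=1, p1=7, p2=2, p3=10, p4=2, p5=3, p6=4) → (p0=1, p1=9, p2=2, p3=13, p4=2, p5=3, p6=5)

YES — reachable via ⟨γ, δ, δ, δ⟩ (4 firings)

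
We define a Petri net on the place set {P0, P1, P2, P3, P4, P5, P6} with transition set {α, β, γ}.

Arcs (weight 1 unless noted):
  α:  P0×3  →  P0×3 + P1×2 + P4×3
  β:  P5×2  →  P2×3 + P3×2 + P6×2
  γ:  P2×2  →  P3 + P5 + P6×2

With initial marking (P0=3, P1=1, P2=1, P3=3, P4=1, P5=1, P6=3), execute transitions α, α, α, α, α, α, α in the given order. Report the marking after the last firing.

step 1: fire α:  (P0=3, P1=1, P2=1, P3=3, P4=1, P5=1, P6=3) → (P0=3, P1=3, P2=1, P3=3, P4=4, P5=1, P6=3)
step 2: fire α:  (P0=3, P1=3, P2=1, P3=3, P4=4, P5=1, P6=3) → (P0=3, P1=5, P2=1, P3=3, P4=7, P5=1, P6=3)
step 3: fire α:  (P0=3, P1=5, P2=1, P3=3, P4=7, P5=1, P6=3) → (P0=3, P1=7, P2=1, P3=3, P4=10, P5=1, P6=3)
step 4: fire α:  (P0=3, P1=7, P2=1, P3=3, P4=10, P5=1, P6=3) → (P0=3, P1=9, P2=1, P3=3, P4=13, P5=1, P6=3)
step 5: fire α:  (P0=3, P1=9, P2=1, P3=3, P4=13, P5=1, P6=3) → (P0=3, P1=11, P2=1, P3=3, P4=16, P5=1, P6=3)
step 6: fire α:  (P0=3, P1=11, P2=1, P3=3, P4=16, P5=1, P6=3) → (P0=3, P1=13, P2=1, P3=3, P4=19, P5=1, P6=3)
step 7: fire α:  (P0=3, P1=13, P2=1, P3=3, P4=19, P5=1, P6=3) → (P0=3, P1=15, P2=1, P3=3, P4=22, P5=1, P6=3)

(P0=3, P1=15, P2=1, P3=3, P4=22, P5=1, P6=3)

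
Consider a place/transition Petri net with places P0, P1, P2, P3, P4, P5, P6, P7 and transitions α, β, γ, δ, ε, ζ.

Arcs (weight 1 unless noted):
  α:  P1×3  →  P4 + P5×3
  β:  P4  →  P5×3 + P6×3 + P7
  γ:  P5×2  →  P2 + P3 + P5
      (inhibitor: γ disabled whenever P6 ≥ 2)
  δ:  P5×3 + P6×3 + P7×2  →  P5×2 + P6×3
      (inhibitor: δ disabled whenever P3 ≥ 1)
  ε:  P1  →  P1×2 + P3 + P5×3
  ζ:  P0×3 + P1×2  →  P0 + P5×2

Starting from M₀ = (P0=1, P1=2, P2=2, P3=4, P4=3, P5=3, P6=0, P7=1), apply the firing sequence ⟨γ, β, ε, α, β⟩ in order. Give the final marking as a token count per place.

step 1: fire γ:  (P0=1, P1=2, P2=2, P3=4, P4=3, P5=3, P6=0, P7=1) → (P0=1, P1=2, P2=3, P3=5, P4=3, P5=2, P6=0, P7=1)
step 2: fire β:  (P0=1, P1=2, P2=3, P3=5, P4=3, P5=2, P6=0, P7=1) → (P0=1, P1=2, P2=3, P3=5, P4=2, P5=5, P6=3, P7=2)
step 3: fire ε:  (P0=1, P1=2, P2=3, P3=5, P4=2, P5=5, P6=3, P7=2) → (P0=1, P1=3, P2=3, P3=6, P4=2, P5=8, P6=3, P7=2)
step 4: fire α:  (P0=1, P1=3, P2=3, P3=6, P4=2, P5=8, P6=3, P7=2) → (P0=1, P1=0, P2=3, P3=6, P4=3, P5=11, P6=3, P7=2)
step 5: fire β:  (P0=1, P1=0, P2=3, P3=6, P4=3, P5=11, P6=3, P7=2) → (P0=1, P1=0, P2=3, P3=6, P4=2, P5=14, P6=6, P7=3)

(P0=1, P1=0, P2=3, P3=6, P4=2, P5=14, P6=6, P7=3)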